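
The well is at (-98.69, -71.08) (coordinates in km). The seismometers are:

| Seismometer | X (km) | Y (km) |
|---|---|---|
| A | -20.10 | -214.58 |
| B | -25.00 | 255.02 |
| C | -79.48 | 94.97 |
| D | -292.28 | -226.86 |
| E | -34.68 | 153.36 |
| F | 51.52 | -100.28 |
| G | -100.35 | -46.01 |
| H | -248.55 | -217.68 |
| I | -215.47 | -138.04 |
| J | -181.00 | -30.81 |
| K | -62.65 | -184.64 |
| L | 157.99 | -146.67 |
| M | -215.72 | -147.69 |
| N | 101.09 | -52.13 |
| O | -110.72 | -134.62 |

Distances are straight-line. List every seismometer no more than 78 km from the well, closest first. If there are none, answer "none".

G, O

Distances from (-98.69, -71.08):
A: 163.61 km
B: 334.32 km
C: 167.16 km
D: 248.48 km
E: 233.39 km
F: 153.02 km
G: 25.12 km
H: 209.64 km
I: 134.62 km
J: 91.63 km
K: 119.14 km
L: 267.58 km
M: 139.88 km
N: 200.68 km
O: 64.67 km
Threshold 78 km: G (25.12 km), O (64.67 km) are within range.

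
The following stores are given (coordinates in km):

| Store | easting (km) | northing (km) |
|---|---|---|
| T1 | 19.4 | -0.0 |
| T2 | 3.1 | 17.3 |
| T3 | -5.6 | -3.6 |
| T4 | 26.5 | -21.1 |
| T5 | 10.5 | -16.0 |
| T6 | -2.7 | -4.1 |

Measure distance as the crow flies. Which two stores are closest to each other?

Pairwise distances:
T1–T2: 23.8 km
T1–T3: 25.3 km
T1–T4: 22.3 km
T1–T5: 18.3 km
T1–T6: 22.5 km
T2–T3: 22.6 km
T2–T4: 45.0 km
T2–T5: 34.1 km
T2–T6: 22.2 km
T3–T4: 36.6 km
T3–T5: 20.3 km
T3–T6: 2.9 km
T4–T5: 16.8 km
T4–T6: 33.8 km
T5–T6: 17.8 km
Closest pair: T3–T6 at 2.9 km.

T3 and T6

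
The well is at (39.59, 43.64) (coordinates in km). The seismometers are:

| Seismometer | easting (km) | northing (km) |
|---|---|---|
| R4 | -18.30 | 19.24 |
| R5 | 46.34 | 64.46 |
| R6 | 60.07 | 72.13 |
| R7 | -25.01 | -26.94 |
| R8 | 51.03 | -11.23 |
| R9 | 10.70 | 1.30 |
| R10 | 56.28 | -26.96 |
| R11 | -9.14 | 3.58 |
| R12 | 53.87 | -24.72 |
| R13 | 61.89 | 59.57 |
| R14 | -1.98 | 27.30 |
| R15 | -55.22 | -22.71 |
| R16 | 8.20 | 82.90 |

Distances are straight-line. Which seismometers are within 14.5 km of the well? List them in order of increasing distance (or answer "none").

none

Distances from (39.59, 43.64):
R4: 62.82 km
R5: 21.89 km
R6: 35.09 km
R7: 95.68 km
R8: 56.05 km
R9: 51.26 km
R10: 72.55 km
R11: 63.08 km
R12: 69.84 km
R13: 27.41 km
R14: 44.67 km
R15: 115.72 km
R16: 50.27 km
Threshold 14.5 km: none within range.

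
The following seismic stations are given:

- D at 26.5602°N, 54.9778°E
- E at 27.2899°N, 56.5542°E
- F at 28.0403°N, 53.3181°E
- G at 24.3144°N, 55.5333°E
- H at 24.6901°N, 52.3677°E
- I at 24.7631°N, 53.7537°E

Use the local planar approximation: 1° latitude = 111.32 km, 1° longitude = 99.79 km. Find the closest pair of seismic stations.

Pairwise distances:
D–E: 177.0436 km
D–F: 233.6191 km
D–G: 256.0744 km
D–H: 333.4353 km
D–I: 234.3984 km
E–F: 333.5597 km
E–G: 346.5454 km
E–H: 508.2229 km
E–I: 396.5089 km
F–G: 469.9969 km
F–H: 384.8144 km
F–I: 367.3984 km
G–H: 318.6518 km
G–I: 184.4772 km
H–I: 138.5475 km
Closest pair: H–I at 138.5475 km.

H and I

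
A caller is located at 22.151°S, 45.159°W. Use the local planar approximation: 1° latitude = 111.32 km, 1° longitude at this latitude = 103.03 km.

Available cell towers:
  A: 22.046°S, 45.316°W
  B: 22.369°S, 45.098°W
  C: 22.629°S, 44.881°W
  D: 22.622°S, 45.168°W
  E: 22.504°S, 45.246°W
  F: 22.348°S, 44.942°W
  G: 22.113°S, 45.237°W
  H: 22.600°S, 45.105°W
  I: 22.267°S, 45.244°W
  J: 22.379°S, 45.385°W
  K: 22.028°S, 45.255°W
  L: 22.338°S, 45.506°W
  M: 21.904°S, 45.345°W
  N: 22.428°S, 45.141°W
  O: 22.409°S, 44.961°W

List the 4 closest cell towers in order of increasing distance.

G, I, K, A

Distances from 22.151°S, 45.159°W:
A: √((0.105·111.32)² + (-0.157·103.03)²) = √(136.62337 + 261.65359) = 19.957 km
B: √((-0.218·111.32)² + (0.061·103.03)²) = √(588.92418 + 39.49909) = 25.068 km
C: √((-0.478·111.32)² + (0.278·103.03)²) = √(2831.40626 + 820.38364) = 60.430 km
D: √((-0.471·111.32)² + (-0.009·103.03)²) = √(2749.08526 + 0.85983) = 52.440 km
E: √((-0.353·111.32)² + (-0.087·103.03)²) = √(1544.17247 + 80.34630) = 40.305 km
F: √((-0.197·111.32)² + (0.217·103.03)²) = √(480.92665 + 499.85825) = 31.317 km
G: √((0.038·111.32)² + (-0.078·103.03)²) = √(17.89425 + 64.58276) = 9.082 km
H: √((-0.449·111.32)² + (0.054·103.03)²) = √(2498.26830 + 30.95387) = 50.291 km
I: √((-0.116·111.32)² + (-0.085·103.03)²) = √(166.74867 + 76.69468) = 15.603 km
J: √((-0.228·111.32)² + (-0.226·103.03)²) = √(644.19313 + 542.18098) = 34.444 km
K: √((0.123·111.32)² + (-0.096·103.03)²) = √(187.48072 + 97.82951) = 16.891 km
L: √((-0.187·111.32)² + (-0.347·103.03)²) = √(433.34083 + 1278.16332) = 41.370 km
M: √((0.247·111.32)² + (-0.186·103.03)²) = √(756.03222 + 367.24280) = 33.515 km
N: √((-0.277·111.32)² + (0.018·103.03)²) = √(950.83669 + 3.43932) = 30.891 km
O: √((-0.258·111.32)² + (0.198·103.03)²) = √(824.87057 + 416.15755) = 35.228 km
Sorted: G (9.082 km) < I (15.603 km) < K (16.891 km) < A (19.957 km) < B (25.068 km) < N (30.891 km) < …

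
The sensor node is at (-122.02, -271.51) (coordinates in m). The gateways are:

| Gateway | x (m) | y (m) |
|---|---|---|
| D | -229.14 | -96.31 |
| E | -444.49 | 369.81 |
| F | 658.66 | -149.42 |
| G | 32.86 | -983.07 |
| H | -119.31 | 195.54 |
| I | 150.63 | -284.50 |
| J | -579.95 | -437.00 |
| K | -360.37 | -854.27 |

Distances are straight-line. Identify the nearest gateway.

D

Distances from (-122.02, -271.51):
D: 205.35 m
E: 717.83 m
F: 790.17 m
G: 728.22 m
H: 467.06 m
I: 272.96 m
J: 486.92 m
K: 629.62 m
Minimum: D at 205.35 m.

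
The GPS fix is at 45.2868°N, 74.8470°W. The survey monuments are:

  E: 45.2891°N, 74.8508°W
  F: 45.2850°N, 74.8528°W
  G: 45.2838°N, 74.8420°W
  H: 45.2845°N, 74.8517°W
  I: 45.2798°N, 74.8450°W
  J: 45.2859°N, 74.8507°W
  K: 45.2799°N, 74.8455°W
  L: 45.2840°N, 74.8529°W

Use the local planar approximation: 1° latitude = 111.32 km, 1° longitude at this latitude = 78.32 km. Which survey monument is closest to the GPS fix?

J

Distances from 45.2868°N, 74.8470°W:
E: √((0.0023·111.32)² + (-0.0038·78.32)²) = √(0.065554 + 0.088575) = 0.3926 km
F: √((-0.0018·111.32)² + (-0.0058·78.32)²) = √(0.040151 + 0.206349) = 0.4965 km
G: √((-0.0030·111.32)² + (0.0050·78.32)²) = √(0.111529 + 0.153351) = 0.5147 km
H: √((-0.0023·111.32)² + (-0.0047·78.32)²) = √(0.065554 + 0.135501) = 0.4484 km
I: √((-0.0070·111.32)² + (0.0020·78.32)²) = √(0.607215 + 0.024536) = 0.7948 km
J: √((-0.0009·111.32)² + (-0.0037·78.32)²) = √(0.010038 + 0.083975) = 0.3066 km
K: √((-0.0069·111.32)² + (0.0015·78.32)²) = √(0.589990 + 0.013802) = 0.7770 km
L: √((-0.0028·111.32)² + (-0.0059·78.32)²) = √(0.097154 + 0.213525) = 0.5574 km
Minimum: J at 0.3066 km.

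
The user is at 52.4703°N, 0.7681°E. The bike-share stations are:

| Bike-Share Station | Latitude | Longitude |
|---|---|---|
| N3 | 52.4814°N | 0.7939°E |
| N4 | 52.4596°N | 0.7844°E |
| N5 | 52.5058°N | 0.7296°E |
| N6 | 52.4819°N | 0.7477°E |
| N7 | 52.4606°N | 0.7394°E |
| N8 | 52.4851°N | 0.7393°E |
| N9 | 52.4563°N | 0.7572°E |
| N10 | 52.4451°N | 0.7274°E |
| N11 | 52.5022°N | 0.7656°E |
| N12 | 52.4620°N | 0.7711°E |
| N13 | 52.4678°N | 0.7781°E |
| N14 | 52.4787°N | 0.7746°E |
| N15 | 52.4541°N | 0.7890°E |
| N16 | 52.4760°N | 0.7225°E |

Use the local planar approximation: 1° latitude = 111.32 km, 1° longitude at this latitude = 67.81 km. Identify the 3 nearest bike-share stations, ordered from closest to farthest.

N13, N12, N14

Distances from 52.4703°N, 0.7681°E:
N3: 2.1419 km
N4: 1.6250 km
N5: 4.7363 km
N6: 1.8924 km
N7: 2.2256 km
N8: 2.5551 km
N9: 1.7249 km
N10: 3.9353 km
N11: 3.5552 km
N12: 0.9461 km
N13: 0.7330 km
N14: 1.0338 km
N15: 2.2936 km
N16: 3.1566 km
Sorted: N13 (0.7330 km) < N12 (0.9461 km) < N14 (1.0338 km) < N4 (1.6250 km) < N9 (1.7249 km) < …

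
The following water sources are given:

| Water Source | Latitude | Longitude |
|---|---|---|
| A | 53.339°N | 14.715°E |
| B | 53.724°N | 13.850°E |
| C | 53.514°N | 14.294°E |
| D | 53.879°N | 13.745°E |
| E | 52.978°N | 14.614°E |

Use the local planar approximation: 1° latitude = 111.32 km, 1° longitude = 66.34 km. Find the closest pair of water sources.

B and D

Pairwise distances:
B–D: 18.608 km
A–C: 34.052 km
B–C: 37.604 km
A–E: 40.741 km
C–D: 54.566 km
C–E: 63.331 km
A–B: 71.622 km
A–D: 88.059 km
B–E: 97.290 km
D–E: 115.687 km
Closest pair: B–D at 18.608 km.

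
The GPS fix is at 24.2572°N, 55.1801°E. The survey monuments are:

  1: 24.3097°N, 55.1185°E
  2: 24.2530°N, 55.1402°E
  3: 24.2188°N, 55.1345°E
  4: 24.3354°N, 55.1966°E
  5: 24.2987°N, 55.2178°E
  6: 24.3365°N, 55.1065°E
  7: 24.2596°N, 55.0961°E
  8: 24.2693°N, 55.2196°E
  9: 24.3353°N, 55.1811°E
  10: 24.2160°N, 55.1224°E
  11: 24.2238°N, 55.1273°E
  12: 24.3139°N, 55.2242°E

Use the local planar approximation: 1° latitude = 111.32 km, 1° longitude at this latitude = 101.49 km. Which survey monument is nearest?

Distances from 24.2572°N, 55.1801°E:
1: √((0.0525·111.32)² + (-0.0616·101.49)²) = √(34.155842 + 39.084803) = 8.5581 km
2: √((-0.0042·111.32)² + (-0.0399·101.49)²) = √(0.218597 + 16.398053) = 4.0764 km
3: √((-0.0384·111.32)² + (-0.0456·101.49)²) = √(18.272957 + 21.417866) = 6.3001 km
4: √((0.0782·111.32)² + (0.0165·101.49)²) = √(75.780925 + 2.804235) = 8.8648 km
5: √((0.0415·111.32)² + (0.0377·101.49)²) = √(21.342367 + 14.639600) = 5.9985 km
6: √((0.0793·111.32)² + (-0.0736·101.49)²) = √(77.927864 + 55.795880) = 11.5639 km
7: √((0.0024·111.32)² + (-0.0840·101.49)²) = √(0.071379 + 72.678353) = 8.5293 km
8: √((0.0121·111.32)² + (0.0395·101.49)²) = √(1.814334 + 16.070918) = 4.2291 km
9: √((0.0781·111.32)² + (0.0010·101.49)²) = √(75.587236 + 0.010300) = 8.6947 km
10: √((-0.0412·111.32)² + (-0.0577·101.49)²) = √(21.034918 + 34.292420) = 7.4382 km
11: √((-0.0334·111.32)² + (-0.0528·101.49)²) = √(13.824178 + 28.715366) = 6.5222 km
12: √((0.0567·111.32)² + (0.0441·101.49)²) = √(39.839375 + 20.031971) = 7.7377 km
Minimum: 2 at 4.0764 km.

2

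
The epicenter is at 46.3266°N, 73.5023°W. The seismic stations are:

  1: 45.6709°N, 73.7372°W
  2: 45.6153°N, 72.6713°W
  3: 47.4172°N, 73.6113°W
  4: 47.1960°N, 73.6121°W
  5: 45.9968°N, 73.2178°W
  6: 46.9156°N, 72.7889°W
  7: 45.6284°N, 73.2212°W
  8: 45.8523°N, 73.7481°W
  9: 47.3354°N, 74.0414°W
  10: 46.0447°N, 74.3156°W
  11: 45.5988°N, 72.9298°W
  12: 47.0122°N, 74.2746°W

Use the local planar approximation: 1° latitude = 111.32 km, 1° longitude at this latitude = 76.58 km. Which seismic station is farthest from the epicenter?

3

Distances from 46.3266°N, 73.5023°W:
1: 75.1765 km
2: 101.5853 km
3: 121.6922 km
4: 97.1462 km
5: 42.6913 km
6: 85.3450 km
7: 80.6496 km
8: 56.0541 km
9: 119.6478 km
10: 69.7416 km
11: 92.1203 km
12: 96.5544 km
Maximum: 3 at 121.6922 km.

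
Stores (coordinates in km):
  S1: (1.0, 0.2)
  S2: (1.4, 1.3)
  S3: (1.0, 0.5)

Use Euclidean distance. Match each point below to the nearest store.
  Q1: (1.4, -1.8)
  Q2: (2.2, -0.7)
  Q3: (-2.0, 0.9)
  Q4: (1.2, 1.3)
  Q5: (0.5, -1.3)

Q1 at (1.4, -1.8):
  S1: √((-0.4)² + (2.0)²) = √(0.1600 + 4.0000) = 2.04 km
  S2: √((0.0)² + (3.1)²) = √(0.0000 + 9.6100) = 3.10 km
  S3: √((-0.4)² + (2.3)²) = √(0.1600 + 5.2900) = 2.33 km
  → nearest: S1 (2.04 km)
Q2 at (2.2, -0.7):
  S1: √((-1.2)² + (0.9)²) = √(1.4400 + 0.8100) = 1.50 km
  S2: √((-0.8)² + (2.0)²) = √(0.6400 + 4.0000) = 2.15 km
  S3: √((-1.2)² + (1.2)²) = √(1.4400 + 1.4400) = 1.70 km
  → nearest: S1 (1.50 km)
Q3 at (-2.0, 0.9):
  S1: √((3.0)² + (-0.7)²) = √(9.0000 + 0.4900) = 3.08 km
  S2: √((3.4)² + (0.4)²) = √(11.5600 + 0.1600) = 3.42 km
  S3: √((3.0)² + (-0.4)²) = √(9.0000 + 0.1600) = 3.03 km
  → nearest: S3 (3.03 km)
Q4 at (1.2, 1.3):
  S1: √((-0.2)² + (-1.1)²) = √(0.0400 + 1.2100) = 1.12 km
  S2: √((0.2)² + (0.0)²) = √(0.0400 + 0.0000) = 0.20 km
  S3: √((-0.2)² + (-0.8)²) = √(0.0400 + 0.6400) = 0.82 km
  → nearest: S2 (0.20 km)
Q5 at (0.5, -1.3):
  S1: √((0.5)² + (1.5)²) = √(0.2500 + 2.2500) = 1.58 km
  S2: √((0.9)² + (2.6)²) = √(0.8100 + 6.7600) = 2.75 km
  S3: √((0.5)² + (1.8)²) = √(0.2500 + 3.2400) = 1.87 km
  → nearest: S1 (1.58 km)

Q1→S1; Q2→S1; Q3→S3; Q4→S2; Q5→S1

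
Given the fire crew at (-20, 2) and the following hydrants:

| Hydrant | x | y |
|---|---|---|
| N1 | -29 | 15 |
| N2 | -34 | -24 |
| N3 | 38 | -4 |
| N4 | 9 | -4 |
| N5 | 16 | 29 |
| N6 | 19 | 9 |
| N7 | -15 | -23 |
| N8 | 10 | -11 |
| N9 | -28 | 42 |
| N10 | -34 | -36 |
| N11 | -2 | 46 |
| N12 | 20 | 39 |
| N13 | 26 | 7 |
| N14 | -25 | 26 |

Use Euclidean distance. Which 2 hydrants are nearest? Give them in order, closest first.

N1, N14

Distances from (-20, 2):
N1: √((-9)² + (13)²) = √(81.000 + 169.000) = 15.8
N2: √((-14)² + (-26)²) = √(196.000 + 676.000) = 29.5
N3: √((58)² + (-6)²) = √(3364.000 + 36.000) = 58.3
N4: √((29)² + (-6)²) = √(841.000 + 36.000) = 29.6
N5: √((36)² + (27)²) = √(1296.000 + 729.000) = 45.0
N6: √((39)² + (7)²) = √(1521.000 + 49.000) = 39.6
N7: √((5)² + (-25)²) = √(25.000 + 625.000) = 25.5
N8: √((30)² + (-13)²) = √(900.000 + 169.000) = 32.7
N9: √((-8)² + (40)²) = √(64.000 + 1600.000) = 40.8
N10: √((-14)² + (-38)²) = √(196.000 + 1444.000) = 40.5
N11: √((18)² + (44)²) = √(324.000 + 1936.000) = 47.5
N12: √((40)² + (37)²) = √(1600.000 + 1369.000) = 54.5
N13: √((46)² + (5)²) = √(2116.000 + 25.000) = 46.3
N14: √((-5)² + (24)²) = √(25.000 + 576.000) = 24.5
Sorted: N1 (15.8) < N14 (24.5) < N7 (25.5) < N2 (29.5) < …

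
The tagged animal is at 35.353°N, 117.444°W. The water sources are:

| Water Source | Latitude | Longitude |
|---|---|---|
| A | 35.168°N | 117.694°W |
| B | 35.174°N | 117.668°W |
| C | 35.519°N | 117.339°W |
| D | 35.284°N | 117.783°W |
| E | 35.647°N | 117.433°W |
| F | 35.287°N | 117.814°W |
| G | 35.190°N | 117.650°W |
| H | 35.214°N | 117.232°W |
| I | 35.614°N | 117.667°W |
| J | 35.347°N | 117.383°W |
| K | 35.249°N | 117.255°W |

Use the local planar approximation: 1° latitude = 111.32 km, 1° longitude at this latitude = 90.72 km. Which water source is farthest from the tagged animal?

I

Distances from 35.353°N, 117.444°W:
A: √((-0.185·111.32)² + (-0.250·90.72)²) = √(424.12107 + 514.38240) = 30.635 km
B: √((-0.179·111.32)² + (-0.224·90.72)²) = √(397.05663 + 412.95442) = 28.461 km
C: √((0.166·111.32)² + (0.105·90.72)²) = √(341.47788 + 90.73706) = 20.790 km
D: √((-0.069·111.32)² + (-0.339·90.72)²) = √(58.99899 + 945.81344) = 31.699 km
E: √((0.294·111.32)² + (0.011·90.72)²) = √(1071.12722 + 0.99584) = 32.743 km
F: √((-0.066·111.32)² + (-0.370·90.72)²) = √(53.98017 + 1126.70321) = 34.361 km
G: √((-0.163·111.32)² + (-0.206·90.72)²) = √(329.24683 + 349.25330) = 26.048 km
H: √((-0.139·111.32)² + (0.212·90.72)²) = √(239.42858 + 369.89444) = 24.684 km
I: √((0.261·111.32)² + (-0.223·90.72)²) = √(844.16513 + 409.27556) = 35.404 km
J: √((-0.006·111.32)² + (0.061·90.72)²) = √(0.44612 + 30.62427) = 5.574 km
K: √((-0.104·111.32)² + (0.189·90.72)²) = √(134.03341 + 293.98806) = 20.689 km
Maximum: I at 35.404 km.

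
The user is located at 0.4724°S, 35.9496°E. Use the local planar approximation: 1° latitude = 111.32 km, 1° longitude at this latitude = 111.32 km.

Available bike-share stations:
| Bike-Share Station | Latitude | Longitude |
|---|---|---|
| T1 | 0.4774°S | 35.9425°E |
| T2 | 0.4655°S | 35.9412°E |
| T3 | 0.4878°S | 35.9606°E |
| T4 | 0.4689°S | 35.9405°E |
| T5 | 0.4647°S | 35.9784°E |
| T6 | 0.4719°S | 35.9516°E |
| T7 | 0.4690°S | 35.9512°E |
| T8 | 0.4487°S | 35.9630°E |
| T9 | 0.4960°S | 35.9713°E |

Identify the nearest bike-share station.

Distances from 0.4724°S, 35.9496°E:
T1: √((-0.0050·111.32)² + (-0.0071·111.32)²) = √(0.309804 + 0.624688) = 0.9667 km
T2: √((0.0069·111.32)² + (-0.0084·111.32)²) = √(0.589990 + 0.874390) = 1.2101 km
T3: √((-0.0154·111.32)² + (0.0110·111.32)²) = √(2.938920 + 1.499449) = 2.1067 km
T4: √((0.0035·111.32)² + (-0.0091·111.32)²) = √(0.151804 + 1.026193) = 1.0854 km
T5: √((0.0077·111.32)² + (0.0288·111.32)²) = √(0.734730 + 10.278539) = 3.3186 km
T6: √((0.0005·111.32)² + (0.0020·111.32)²) = √(0.003098 + 0.049569) = 0.2295 km
T7: √((0.0034·111.32)² + (0.0016·111.32)²) = √(0.143253 + 0.031724) = 0.4183 km
T8: √((0.0237·111.32)² + (0.0134·111.32)²) = √(6.960542 + 2.225133) = 3.0308 km
T9: √((-0.0236·111.32)² + (0.0217·111.32)²) = √(6.901928 + 5.835336) = 3.5689 km
Minimum: T6 at 0.2295 km.

T6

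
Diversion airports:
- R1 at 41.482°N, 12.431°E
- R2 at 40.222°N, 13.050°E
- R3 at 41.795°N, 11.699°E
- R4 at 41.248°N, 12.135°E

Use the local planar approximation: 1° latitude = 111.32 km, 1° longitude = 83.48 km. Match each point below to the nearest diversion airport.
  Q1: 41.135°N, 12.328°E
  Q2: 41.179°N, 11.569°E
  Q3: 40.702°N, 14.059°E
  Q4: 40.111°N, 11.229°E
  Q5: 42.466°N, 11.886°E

Q1 at 41.135°N, 12.328°E:
  R1: √((0.347·111.32)² + (0.103·83.48)²) = √(1492.12547 + 73.93317) = 39.573 km
  R2: √((-0.913·111.32)² + (0.722·83.48)²) = √(10329.70575 + 3632.78149) = 118.163 km
  R3: √((0.660·111.32)² + (-0.629·83.48)²) = √(5398.01723 + 2757.18668) = 90.306 km
  R4: √((0.113·111.32)² + (-0.193·83.48)²) = √(158.23527 + 259.58494) = 20.441 km
  → nearest: R4 (20.441 km)
Q2 at 41.179°N, 11.569°E:
  R1: √((0.303·111.32)² + (0.862·83.48)²) = √(1137.71020 + 5178.20706) = 79.473 km
  R2: √((-0.957·111.32)² + (1.481·83.48)²) = √(11349.33122 + 15285.33628) = 163.201 km
  R3: √((0.616·111.32)² + (0.130·83.48)²) = √(4702.27279 + 117.77459) = 69.427 km
  R4: √((0.069·111.32)² + (0.566·83.48)²) = √(58.99899 + 2232.53226) = 47.870 km
  → nearest: R4 (47.870 km)
Q3 at 40.702°N, 14.059°E:
  R1: √((0.780·111.32)² + (-1.628·83.48)²) = √(7539.37944 + 18470.28862) = 161.275 km
  R2: √((-0.480·111.32)² + (-1.009·83.48)²) = √(2855.14961 + 7094.91527) = 99.750 km
  R3: √((1.093·111.32)² + (-2.360·83.48)²) = √(14804.26053 + 38814.04336) = 231.556 km
  R4: √((0.546·111.32)² + (-1.924·83.48)²) = √(3694.29592 + 25797.34526) = 171.731 km
  → nearest: R2 (99.750 km)
Q4 at 40.111°N, 11.229°E:
  R1: √((1.371·111.32)² + (1.202·83.48)²) = √(23292.77893 + 10068.70962) = 182.651 km
  R2: √((0.111·111.32)² + (1.821·83.48)²) = √(152.68359 + 23109.19261) = 152.518 km
  R3: √((1.684·111.32)² + (0.470·83.48)²) = √(35142.33138 + 1539.43231) = 191.525 km
  R4: √((1.137·111.32)² + (0.906·83.48)²) = √(16020.17754 + 5720.33254) = 147.447 km
  → nearest: R4 (147.447 km)
Q5 at 42.466°N, 11.886°E:
  R1: √((-0.984·111.32)² + (0.545·83.48)²) = √(11998.76623 + 2069.94061) = 118.612 km
  R2: √((-2.244·111.32)² + (1.164·83.48)²) = √(62401.07917 + 9442.14883) = 268.036 km
  R3: √((-0.671·111.32)² + (-0.187·83.48)²) = √(5579.45059 + 243.69583) = 76.310 km
  R4: √((-1.218·111.32)² + (0.249·83.48)²) = √(18384.04066 + 432.07941) = 137.172 km
  → nearest: R3 (76.310 km)

Q1→R4; Q2→R4; Q3→R2; Q4→R4; Q5→R3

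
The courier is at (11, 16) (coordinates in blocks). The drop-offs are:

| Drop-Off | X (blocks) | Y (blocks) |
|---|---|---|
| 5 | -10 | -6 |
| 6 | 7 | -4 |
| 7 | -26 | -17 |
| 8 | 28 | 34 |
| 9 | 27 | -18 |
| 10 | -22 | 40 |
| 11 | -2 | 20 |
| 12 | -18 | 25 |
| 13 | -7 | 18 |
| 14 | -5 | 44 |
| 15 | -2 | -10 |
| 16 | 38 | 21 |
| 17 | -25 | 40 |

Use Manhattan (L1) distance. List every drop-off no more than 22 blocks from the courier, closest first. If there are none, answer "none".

Distances from (11, 16):
5: 43 blocks
6: 24 blocks
7: 70 blocks
8: 35 blocks
9: 50 blocks
10: 57 blocks
11: 17 blocks
12: 38 blocks
13: 20 blocks
14: 44 blocks
15: 39 blocks
16: 32 blocks
17: 60 blocks
Threshold 22 blocks: 11 (17 blocks), 13 (20 blocks) are within range.

11, 13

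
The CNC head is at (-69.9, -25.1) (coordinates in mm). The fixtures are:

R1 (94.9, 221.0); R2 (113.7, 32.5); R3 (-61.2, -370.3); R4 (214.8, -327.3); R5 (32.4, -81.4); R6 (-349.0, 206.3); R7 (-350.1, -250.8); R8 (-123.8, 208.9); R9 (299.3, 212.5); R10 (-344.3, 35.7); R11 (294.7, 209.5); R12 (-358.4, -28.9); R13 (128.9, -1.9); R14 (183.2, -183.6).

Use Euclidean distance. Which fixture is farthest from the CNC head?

R9

Distances from (-69.9, -25.1):
R1: √((164.8)² + (246.1)²) = √(27159.040 + 60565.210) = 296.2 mm
R2: √((183.6)² + (57.6)²) = √(33708.960 + 3317.760) = 192.4 mm
R3: √((8.7)² + (-345.2)²) = √(75.690 + 119163.040) = 345.3 mm
R4: √((284.7)² + (-302.2)²) = √(81054.090 + 91324.840) = 415.2 mm
R5: √((102.3)² + (-56.3)²) = √(10465.290 + 3169.690) = 116.8 mm
R6: √((-279.1)² + (231.4)²) = √(77896.810 + 53545.960) = 362.6 mm
R7: √((-280.2)² + (-225.7)²) = √(78512.040 + 50940.490) = 359.8 mm
R8: √((-53.9)² + (234.0)²) = √(2905.210 + 54756.000) = 240.1 mm
R9: √((369.2)² + (237.6)²) = √(136308.640 + 56453.760) = 439.0 mm
R10: √((-274.4)² + (60.8)²) = √(75295.360 + 3696.640) = 281.1 mm
R11: √((364.6)² + (234.6)²) = √(132933.160 + 55037.160) = 433.6 mm
R12: √((-288.5)² + (-3.8)²) = √(83232.250 + 14.440) = 288.5 mm
R13: √((198.8)² + (23.2)²) = √(39521.440 + 538.240) = 200.1 mm
R14: √((253.1)² + (-158.5)²) = √(64059.610 + 25122.250) = 298.6 mm
Maximum: R9 at 439.0 mm.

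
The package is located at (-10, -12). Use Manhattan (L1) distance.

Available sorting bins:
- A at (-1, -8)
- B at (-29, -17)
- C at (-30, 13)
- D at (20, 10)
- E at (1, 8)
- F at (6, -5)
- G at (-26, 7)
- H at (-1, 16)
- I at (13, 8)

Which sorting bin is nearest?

A

Distances from (-10, -12):
A: 13
B: 24
C: 45
D: 52
E: 31
F: 23
G: 35
H: 37
I: 43
Minimum: A at 13.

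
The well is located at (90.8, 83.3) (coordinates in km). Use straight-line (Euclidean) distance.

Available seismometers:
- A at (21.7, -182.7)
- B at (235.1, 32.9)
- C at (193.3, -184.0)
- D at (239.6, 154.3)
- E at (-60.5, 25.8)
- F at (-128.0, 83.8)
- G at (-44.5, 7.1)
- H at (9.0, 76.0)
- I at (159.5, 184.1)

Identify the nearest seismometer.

H

Distances from (90.8, 83.3):
A: √((-69.1)² + (-266.0)²) = √(4774.810 + 70756.000) = 274.8 km
B: √((144.3)² + (-50.4)²) = √(20822.490 + 2540.160) = 152.8 km
C: √((102.5)² + (-267.3)²) = √(10506.250 + 71449.290) = 286.3 km
D: √((148.8)² + (71.0)²) = √(22141.440 + 5041.000) = 164.9 km
E: √((-151.3)² + (-57.5)²) = √(22891.690 + 3306.250) = 161.9 km
F: √((-218.8)² + (0.5)²) = √(47873.440 + 0.250) = 218.8 km
G: √((-135.3)² + (-76.2)²) = √(18306.090 + 5806.440) = 155.3 km
H: √((-81.8)² + (-7.3)²) = √(6691.240 + 53.290) = 82.1 km
I: √((68.7)² + (100.8)²) = √(4719.690 + 10160.640) = 122.0 km
Minimum: H at 82.1 km.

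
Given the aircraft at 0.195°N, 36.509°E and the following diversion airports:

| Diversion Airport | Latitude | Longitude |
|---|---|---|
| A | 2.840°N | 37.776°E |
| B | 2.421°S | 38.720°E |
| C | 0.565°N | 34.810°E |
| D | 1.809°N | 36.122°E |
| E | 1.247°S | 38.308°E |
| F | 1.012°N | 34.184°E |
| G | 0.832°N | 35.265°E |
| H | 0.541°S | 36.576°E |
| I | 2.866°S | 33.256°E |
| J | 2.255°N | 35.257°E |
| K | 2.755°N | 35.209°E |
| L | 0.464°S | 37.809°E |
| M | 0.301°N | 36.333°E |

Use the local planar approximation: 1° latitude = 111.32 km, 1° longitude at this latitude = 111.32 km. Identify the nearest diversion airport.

Distances from 0.195°N, 36.509°E:
A: 326.479 km
B: 381.293 km
C: 193.566 km
D: 184.763 km
E: 256.659 km
F: 274.334 km
G: 155.582 km
H: 82.270 km
I: 497.237 km
J: 268.351 km
K: 319.618 km
L: 162.248 km
M: 22.871 km
Minimum: M at 22.871 km.

M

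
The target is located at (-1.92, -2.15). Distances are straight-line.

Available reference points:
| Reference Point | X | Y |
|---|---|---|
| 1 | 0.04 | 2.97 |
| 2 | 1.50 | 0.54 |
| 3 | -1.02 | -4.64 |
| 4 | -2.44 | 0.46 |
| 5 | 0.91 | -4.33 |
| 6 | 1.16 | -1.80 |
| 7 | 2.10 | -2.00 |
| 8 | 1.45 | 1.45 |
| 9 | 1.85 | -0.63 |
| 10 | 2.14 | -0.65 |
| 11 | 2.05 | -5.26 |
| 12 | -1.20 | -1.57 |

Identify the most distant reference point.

1

Distances from (-1.92, -2.15):
1: √((1.96)² + (5.12)²) = √(3.8416 + 26.2144) = 5.48
2: √((3.42)² + (2.69)²) = √(11.6964 + 7.2361) = 4.35
3: √((0.90)² + (-2.49)²) = √(0.8100 + 6.2001) = 2.65
4: √((-0.52)² + (2.61)²) = √(0.2704 + 6.8121) = 2.66
5: √((2.83)² + (-2.18)²) = √(8.0089 + 4.7524) = 3.57
6: √((3.08)² + (0.35)²) = √(9.4864 + 0.1225) = 3.10
7: √((4.02)² + (0.15)²) = √(16.1604 + 0.0225) = 4.02
8: √((3.37)² + (3.60)²) = √(11.3569 + 12.9600) = 4.93
9: √((3.77)² + (1.52)²) = √(14.2129 + 2.3104) = 4.06
10: √((4.06)² + (1.50)²) = √(16.4836 + 2.2500) = 4.33
11: √((3.97)² + (-3.11)²) = √(15.7609 + 9.6721) = 5.04
12: √((0.72)² + (0.58)²) = √(0.5184 + 0.3364) = 0.92
Maximum: 1 at 5.48.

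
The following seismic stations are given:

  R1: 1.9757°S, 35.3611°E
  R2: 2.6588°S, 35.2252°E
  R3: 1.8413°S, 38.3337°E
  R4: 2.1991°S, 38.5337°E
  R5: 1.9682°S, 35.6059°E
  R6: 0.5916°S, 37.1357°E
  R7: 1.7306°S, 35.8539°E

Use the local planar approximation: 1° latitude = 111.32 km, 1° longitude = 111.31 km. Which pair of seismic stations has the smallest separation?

R1 and R5

Pairwise distances:
R1–R2: 77.5327 km
R1–R3: 331.2182 km
R1–R4: 354.0167 km
R1–R5: 27.2615 km
R1–R6: 250.5163 km
R1–R7: 61.2647 km
R2–R3: 357.7746 km
R2–R4: 371.8076 km
R2–R5: 87.7831 km
R2–R6: 313.3351 km
R2–R7: 124.7950 km
R3–R4: 45.6295 km
R3–R5: 303.9599 km
R3–R6: 192.7057 km
R3–R7: 276.3015 km
R4–R5: 326.9055 km
R4–R6: 237.1432 km
R4–R7: 302.8135 km
R5–R6: 229.0839 km
R5–R7: 38.2310 km
R6–R7: 190.8752 km
Closest pair: R1–R5 at 27.2615 km.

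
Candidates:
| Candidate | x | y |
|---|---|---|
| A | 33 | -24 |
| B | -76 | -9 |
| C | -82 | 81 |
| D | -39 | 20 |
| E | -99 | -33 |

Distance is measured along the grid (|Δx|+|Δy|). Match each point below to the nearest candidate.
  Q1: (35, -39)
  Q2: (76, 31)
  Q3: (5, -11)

Q1 at (35, -39):
  A: |-2| + |15| = 2 + 15 = 17
  B: |-111| + |30| = 111 + 30 = 141
  C: |-117| + |120| = 117 + 120 = 237
  D: |-74| + |59| = 74 + 59 = 133
  E: |-134| + |6| = 134 + 6 = 140
  → nearest: A (17)
Q2 at (76, 31):
  A: |-43| + |-55| = 43 + 55 = 98
  B: |-152| + |-40| = 152 + 40 = 192
  C: |-158| + |50| = 158 + 50 = 208
  D: |-115| + |-11| = 115 + 11 = 126
  E: |-175| + |-64| = 175 + 64 = 239
  → nearest: A (98)
Q3 at (5, -11):
  A: |28| + |-13| = 28 + 13 = 41
  B: |-81| + |2| = 81 + 2 = 83
  C: |-87| + |92| = 87 + 92 = 179
  D: |-44| + |31| = 44 + 31 = 75
  E: |-104| + |-22| = 104 + 22 = 126
  → nearest: A (41)

Q1→A; Q2→A; Q3→A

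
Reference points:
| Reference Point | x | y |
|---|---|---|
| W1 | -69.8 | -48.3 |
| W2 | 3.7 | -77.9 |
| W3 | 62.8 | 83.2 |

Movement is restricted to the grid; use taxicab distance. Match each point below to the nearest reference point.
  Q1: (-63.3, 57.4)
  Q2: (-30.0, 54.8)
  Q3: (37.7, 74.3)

Q1→W1; Q2→W3; Q3→W3

Q1 at (-63.3, 57.4):
  W1: |-6.5| + |-105.7| = 6.5 + 105.7 = 112.2
  W2: |67.0| + |-135.3| = 67.0 + 135.3 = 202.3
  W3: |126.1| + |25.8| = 126.1 + 25.8 = 151.9
  → nearest: W1 (112.2)
Q2 at (-30.0, 54.8):
  W1: |-39.8| + |-103.1| = 39.8 + 103.1 = 142.9
  W2: |33.7| + |-132.7| = 33.7 + 132.7 = 166.4
  W3: |92.8| + |28.4| = 92.8 + 28.4 = 121.2
  → nearest: W3 (121.2)
Q3 at (37.7, 74.3):
  W1: |-107.5| + |-122.6| = 107.5 + 122.6 = 230.1
  W2: |-34.0| + |-152.2| = 34.0 + 152.2 = 186.2
  W3: |25.1| + |8.9| = 25.1 + 8.9 = 34.0
  → nearest: W3 (34.0)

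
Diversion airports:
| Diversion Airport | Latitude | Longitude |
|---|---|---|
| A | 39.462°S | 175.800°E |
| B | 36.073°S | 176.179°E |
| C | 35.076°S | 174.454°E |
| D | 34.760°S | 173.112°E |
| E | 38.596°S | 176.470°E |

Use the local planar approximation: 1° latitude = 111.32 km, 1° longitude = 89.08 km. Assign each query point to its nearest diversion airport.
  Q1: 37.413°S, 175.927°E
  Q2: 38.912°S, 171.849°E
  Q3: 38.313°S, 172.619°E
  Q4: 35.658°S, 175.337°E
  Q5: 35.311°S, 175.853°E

Q1→E; Q2→A; Q3→A; Q4→B; Q5→B

Q1 at 37.413°S, 175.927°E:
  A: 228.375 km
  B: 150.848 km
  C: 291.372 km
  D: 387.430 km
  E: 140.294 km
  → nearest: E (140.294 km)
Q2 at 38.912°S, 171.849°E:
  A: 357.241 km
  B: 498.655 km
  C: 486.002 km
  D: 475.697 km
  E: 413.139 km
  → nearest: A (357.241 km)
Q3 at 38.313°S, 172.619°E:
  A: 310.894 km
  B: 403.419 km
  C: 395.685 km
  D: 397.951 km
  E: 344.491 km
  → nearest: A (310.894 km)
Q4 at 35.658°S, 175.337°E:
  A: 425.465 km
  B: 88.091 km
  C: 101.905 km
  D: 221.985 km
  E: 342.277 km
  → nearest: B (88.091 km)
Q5 at 35.311°S, 175.853°E:
  A: 462.113 km
  B: 89.659 km
  C: 127.339 km
  D: 251.755 km
  E: 369.794 km
  → nearest: B (89.659 km)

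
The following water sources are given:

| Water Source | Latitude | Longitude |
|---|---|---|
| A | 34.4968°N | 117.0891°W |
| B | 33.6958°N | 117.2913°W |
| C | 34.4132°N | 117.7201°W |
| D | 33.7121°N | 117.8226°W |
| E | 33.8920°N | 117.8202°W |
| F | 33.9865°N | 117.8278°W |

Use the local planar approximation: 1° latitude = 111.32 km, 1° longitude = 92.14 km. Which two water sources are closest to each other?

E and F

Pairwise distances:
A–B: 91.0929 km
A–C: 58.8804 km
A–D: 110.4455 km
A–E: 95.2401 km
A–F: 88.6548 km
B–C: 89.0999 km
B–D: 48.9876 km
B–E: 53.4034 km
B–F: 59.0834 km
C–D: 78.6158 km
C–E: 58.7485 km
C–F: 48.5258 km
D–E: 20.0277 km
D–F: 30.5500 km
E–F: 10.5430 km
Closest pair: E–F at 10.5430 km.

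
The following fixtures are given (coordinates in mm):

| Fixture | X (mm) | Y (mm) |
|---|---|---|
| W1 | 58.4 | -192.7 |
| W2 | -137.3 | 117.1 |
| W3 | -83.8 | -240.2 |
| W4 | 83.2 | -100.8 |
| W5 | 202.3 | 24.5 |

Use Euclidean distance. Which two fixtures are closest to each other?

Pairwise distances:
W1–W2: 366.4 mm
W1–W3: 149.9 mm
W1–W4: 95.2 mm
W1–W5: 260.5 mm
W2–W3: 361.3 mm
W2–W4: 310.0 mm
W2–W5: 352.0 mm
W3–W4: 217.5 mm
W3–W5: 389.8 mm
W4–W5: 172.9 mm
Closest pair: W1–W4 at 95.2 mm.

W1 and W4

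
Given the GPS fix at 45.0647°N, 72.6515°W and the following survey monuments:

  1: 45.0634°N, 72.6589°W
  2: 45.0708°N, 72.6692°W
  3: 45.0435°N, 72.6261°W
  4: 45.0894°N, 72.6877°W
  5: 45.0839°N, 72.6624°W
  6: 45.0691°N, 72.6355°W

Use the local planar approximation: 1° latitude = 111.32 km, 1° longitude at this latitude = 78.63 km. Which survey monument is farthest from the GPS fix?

4

Distances from 45.0647°N, 72.6515°W:
1: 0.5996 km
2: 1.5486 km
3: 3.0917 km
4: 3.9576 km
5: 2.3028 km
6: 1.3501 km
Maximum: 4 at 3.9576 km.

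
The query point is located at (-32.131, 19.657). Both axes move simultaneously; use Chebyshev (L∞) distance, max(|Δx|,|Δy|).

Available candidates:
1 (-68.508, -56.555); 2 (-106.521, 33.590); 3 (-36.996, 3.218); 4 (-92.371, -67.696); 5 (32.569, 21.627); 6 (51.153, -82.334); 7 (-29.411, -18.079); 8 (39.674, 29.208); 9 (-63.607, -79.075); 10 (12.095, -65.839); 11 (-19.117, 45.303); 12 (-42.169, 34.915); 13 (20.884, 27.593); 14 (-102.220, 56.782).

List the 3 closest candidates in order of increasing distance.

12, 3, 11

Distances from (-32.131, 19.657):
1: max(|-36.377|, |-76.212|) = 76.212
2: max(|-74.390|, |13.933|) = 74.390
3: max(|-4.865|, |-16.439|) = 16.439
4: max(|-60.240|, |-87.353|) = 87.353
5: max(|64.700|, |1.970|) = 64.700
6: max(|83.284|, |-101.991|) = 101.991
7: max(|2.720|, |-37.736|) = 37.736
8: max(|71.805|, |9.551|) = 71.805
9: max(|-31.476|, |-98.732|) = 98.732
10: max(|44.226|, |-85.496|) = 85.496
11: max(|13.014|, |25.646|) = 25.646
12: max(|-10.038|, |15.258|) = 15.258
13: max(|53.015|, |7.936|) = 53.015
14: max(|-70.089|, |37.125|) = 70.089
Sorted: 12 (15.258) < 3 (16.439) < 11 (25.646) < 7 (37.736) < 13 (53.015) < …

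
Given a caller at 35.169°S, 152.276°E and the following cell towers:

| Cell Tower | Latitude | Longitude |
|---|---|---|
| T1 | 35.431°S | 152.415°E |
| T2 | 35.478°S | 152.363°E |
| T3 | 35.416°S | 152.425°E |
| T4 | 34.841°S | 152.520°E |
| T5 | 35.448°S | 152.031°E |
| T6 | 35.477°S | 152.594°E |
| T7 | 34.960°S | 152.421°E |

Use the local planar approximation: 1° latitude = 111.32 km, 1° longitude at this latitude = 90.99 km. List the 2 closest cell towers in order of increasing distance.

T7, T3

Distances from 35.169°S, 152.276°E:
T1: 31.790 km
T2: 35.297 km
T3: 30.657 km
T4: 42.733 km
T5: 38.231 km
T6: 44.864 km
T7: 26.746 km
Sorted: T7 (26.746 km) < T3 (30.657 km) < T1 (31.790 km) < T2 (35.297 km) < …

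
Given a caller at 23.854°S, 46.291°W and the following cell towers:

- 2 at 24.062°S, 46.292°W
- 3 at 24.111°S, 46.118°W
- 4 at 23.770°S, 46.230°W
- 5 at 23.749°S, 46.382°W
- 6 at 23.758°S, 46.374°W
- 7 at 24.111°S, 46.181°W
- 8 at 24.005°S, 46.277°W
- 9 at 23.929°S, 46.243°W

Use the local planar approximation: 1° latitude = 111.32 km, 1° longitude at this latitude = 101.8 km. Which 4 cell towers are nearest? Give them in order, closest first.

Distances from 23.854°S, 46.291°W:
2: 23.155 km
3: 33.595 km
4: 11.225 km
5: 14.914 km
6: 13.623 km
7: 30.723 km
8: 16.870 km
9: 9.674 km
Sorted: 9 (9.674 km) < 4 (11.225 km) < 6 (13.623 km) < 5 (14.914 km) < 8 (16.870 km) < 2 (23.155 km) < …

9, 4, 6, 5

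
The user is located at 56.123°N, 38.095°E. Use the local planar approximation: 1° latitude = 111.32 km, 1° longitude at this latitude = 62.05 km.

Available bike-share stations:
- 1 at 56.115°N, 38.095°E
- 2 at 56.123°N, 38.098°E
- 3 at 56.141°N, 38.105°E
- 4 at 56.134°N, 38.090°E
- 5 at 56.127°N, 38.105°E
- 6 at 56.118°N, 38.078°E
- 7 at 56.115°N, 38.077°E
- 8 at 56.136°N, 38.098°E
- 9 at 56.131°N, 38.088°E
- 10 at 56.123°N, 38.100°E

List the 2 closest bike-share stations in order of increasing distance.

Distances from 56.123°N, 38.095°E:
1: √((-0.008·111.32)² + (0.000·62.05)²) = √(0.79310 + 0.00000) = 0.891 km
2: √((0.000·111.32)² + (0.003·62.05)²) = √(0.00000 + 0.03465) = 0.186 km
3: √((0.018·111.32)² + (0.010·62.05)²) = √(4.01505 + 0.38502) = 2.098 km
4: √((0.011·111.32)² + (-0.005·62.05)²) = √(1.49945 + 0.09626) = 1.263 km
5: √((0.004·111.32)² + (0.010·62.05)²) = √(0.19827 + 0.38502) = 0.764 km
6: √((-0.005·111.32)² + (-0.017·62.05)²) = √(0.30980 + 1.11271) = 1.193 km
7: √((-0.008·111.32)² + (-0.018·62.05)²) = √(0.79310 + 1.24747) = 1.428 km
8: √((0.013·111.32)² + (0.003·62.05)²) = √(2.09427 + 0.03465) = 1.459 km
9: √((0.008·111.32)² + (-0.007·62.05)²) = √(0.79310 + 0.18866) = 0.991 km
10: √((0.000·111.32)² + (0.005·62.05)²) = √(0.00000 + 0.09626) = 0.310 km
Sorted: 2 (0.186 km) < 10 (0.310 km) < 5 (0.764 km) < 1 (0.891 km) < …

2, 10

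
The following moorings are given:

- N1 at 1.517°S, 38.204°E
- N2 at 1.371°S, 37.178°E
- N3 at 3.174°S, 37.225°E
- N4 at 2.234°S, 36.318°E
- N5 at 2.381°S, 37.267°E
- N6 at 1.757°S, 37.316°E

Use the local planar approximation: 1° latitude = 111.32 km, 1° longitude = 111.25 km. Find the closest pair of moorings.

Pairwise distances:
N1–N2: √((0.146·111.32)² + (-1.026·111.25)²) = √(264.15091 + 13028.51031) = 115.294 km
N1–N3: √((-1.657·111.32)² + (-0.979·111.25)²) = √(34024.47339 + 11862.20494) = 214.212 km
N1–N4: √((-0.717·111.32)² + (-1.886·111.25)²) = √(6370.66409 + 44023.38331) = 224.486 km
N1–N5: √((-0.864·111.32)² + (-0.937·111.25)²) = √(9250.68473 + 10866.23820) = 141.834 km
N1–N6: √((-0.240·111.32)² + (-0.888·111.25)²) = √(713.78740 + 9759.46410) = 102.339 km
N2–N3: √((-1.803·111.32)² + (0.047·111.25)²) = √(40284.48804 + 27.33983) = 200.778 km
N2–N4: √((-0.863·111.32)² + (-0.860·111.25)²) = √(9229.28350 + 9153.70562) = 135.584 km
N2–N5: √((-1.010·111.32)² + (0.089·111.25)²) = √(12641.22446 + 98.03475) = 112.868 km
N2–N6: √((-0.386·111.32)² + (0.138·111.25)²) = √(1846.37965 + 235.69926) = 45.630 km
N3–N4: √((0.940·111.32)² + (-0.907·111.25)²) = √(10949.69702 + 10181.56676) = 145.366 km
N3–N5: √((0.793·111.32)² + (0.042·111.25)²) = √(7792.78636 + 21.83226) = 88.400 km
N3–N6: √((1.417·111.32)² + (0.091·111.25)²) = √(24882.04641 + 102.49031) = 158.065 km
N4–N5: √((-0.147·111.32)² + (0.949·111.25)²) = √(267.78181 + 11146.34456) = 106.837 km
N4–N6: √((0.477·111.32)² + (0.998·111.25)²) = √(2819.57177 + 12327.10576) = 123.072 km
N5–N6: √((0.624·111.32)² + (0.049·111.25)²) = √(4825.20284 + 29.71613) = 69.677 km
Closest pair: N2–N6 at 45.630 km.

N2 and N6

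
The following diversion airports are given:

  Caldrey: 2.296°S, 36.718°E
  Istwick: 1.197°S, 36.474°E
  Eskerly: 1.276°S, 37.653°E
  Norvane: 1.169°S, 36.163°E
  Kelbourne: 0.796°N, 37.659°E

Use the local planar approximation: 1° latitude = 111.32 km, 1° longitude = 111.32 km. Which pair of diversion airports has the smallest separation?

Pairwise distances:
Caldrey–Istwick: 125.320 km
Caldrey–Eskerly: 154.033 km
Caldrey–Norvane: 139.845 km
Caldrey–Kelbourne: 359.788 km
Istwick–Eskerly: 131.541 km
Istwick–Norvane: 34.761 km
Istwick–Kelbourne: 258.115 km
Eskerly–Norvane: 166.294 km
Eskerly–Kelbourne: 230.656 km
Norvane–Kelbourne: 274.923 km
Closest pair: Istwick–Norvane at 34.761 km.

Istwick and Norvane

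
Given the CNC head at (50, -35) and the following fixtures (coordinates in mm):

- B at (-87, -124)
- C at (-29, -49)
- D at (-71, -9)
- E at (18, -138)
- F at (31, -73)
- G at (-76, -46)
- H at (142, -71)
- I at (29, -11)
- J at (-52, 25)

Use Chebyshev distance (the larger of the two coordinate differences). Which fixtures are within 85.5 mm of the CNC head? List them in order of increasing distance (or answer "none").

I, F, C

Distances from (50, -35):
B: max(|-137|, |-89|) = 137 mm
C: max(|-79|, |-14|) = 79 mm
D: max(|-121|, |26|) = 121 mm
E: max(|-32|, |-103|) = 103 mm
F: max(|-19|, |-38|) = 38 mm
G: max(|-126|, |-11|) = 126 mm
H: max(|92|, |-36|) = 92 mm
I: max(|-21|, |24|) = 24 mm
J: max(|-102|, |60|) = 102 mm
Threshold 85.5 mm: I (24 mm), F (38 mm), C (79 mm) are within range.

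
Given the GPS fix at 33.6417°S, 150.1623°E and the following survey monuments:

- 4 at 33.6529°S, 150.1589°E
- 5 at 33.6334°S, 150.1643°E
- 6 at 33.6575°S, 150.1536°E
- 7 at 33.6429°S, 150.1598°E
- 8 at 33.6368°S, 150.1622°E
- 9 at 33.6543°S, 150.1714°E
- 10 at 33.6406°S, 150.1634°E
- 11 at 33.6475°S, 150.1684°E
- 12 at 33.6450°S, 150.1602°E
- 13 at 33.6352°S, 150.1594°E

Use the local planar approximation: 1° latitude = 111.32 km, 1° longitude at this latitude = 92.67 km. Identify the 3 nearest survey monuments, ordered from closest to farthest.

Distances from 33.6417°S, 150.1623°E:
4: √((-0.0112·111.32)² + (-0.0034·92.67)²) = √(1.554470 + 0.099274) = 1.2860 km
5: √((0.0083·111.32)² + (0.0020·92.67)²) = √(0.853695 + 0.034351) = 0.9424 km
6: √((-0.0158·111.32)² + (-0.0087·92.67)²) = √(3.093574 + 0.650005) = 1.9348 km
7: √((-0.0012·111.32)² + (-0.0025·92.67)²) = √(0.017845 + 0.053673) = 0.2674 km
8: √((0.0049·111.32)² + (-0.0001·92.67)²) = √(0.297535 + 0.000086) = 0.5455 km
9: √((-0.0126·111.32)² + (0.0091·92.67)²) = √(1.967377 + 0.711150) = 1.6366 km
10: √((0.0011·111.32)² + (0.0011·92.67)²) = √(0.014994 + 0.010391) = 0.1593 km
11: √((-0.0058·111.32)² + (0.0061·92.67)²) = √(0.416872 + 0.319549) = 0.8581 km
12: √((-0.0033·111.32)² + (-0.0021·92.67)²) = √(0.134950 + 0.037872) = 0.4157 km
13: √((0.0065·111.32)² + (-0.0029·92.67)²) = √(0.523568 + 0.072223) = 0.7719 km
Sorted: 10 (0.1593 km) < 7 (0.2674 km) < 12 (0.4157 km) < 8 (0.5455 km) < 13 (0.7719 km) < …

10, 7, 12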